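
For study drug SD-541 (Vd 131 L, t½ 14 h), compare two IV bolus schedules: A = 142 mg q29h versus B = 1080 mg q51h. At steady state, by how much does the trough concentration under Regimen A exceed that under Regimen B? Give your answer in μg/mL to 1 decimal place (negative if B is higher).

-0.4 μg/mL

Regimen A: f = (1/2)^(29/14) ≈ 0.2379; Cmin,ss = (142/131)·f/(1−f) ≈ 0.338 μg/mL.
Regimen B: f = (1/2)^(51/14) ≈ 0.0801; Cmin,ss = (1080/131)·f/(1−f) ≈ 0.718 μg/mL.
Difference ≈ 0.338 − 0.718 ≈ -0.380 μg/mL.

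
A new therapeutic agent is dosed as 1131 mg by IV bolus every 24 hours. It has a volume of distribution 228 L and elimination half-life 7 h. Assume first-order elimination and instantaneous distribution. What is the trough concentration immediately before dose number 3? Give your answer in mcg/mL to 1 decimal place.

0.5 mcg/mL

f = (1/2)^(τ/t½) = (1/2)^(24/7) ≈ 0.0929.
C₀ = D/Vd = 1131/228 ≈ 4.961 mcg/mL.
Before the 3rd dose, 2 doses have been given. Superposition: Cmin = C₀·(f + f²).
≈ 4.961 × (0.0929 + 0.0086) ≈ 4.961 × 0.1015 ≈ 0.504 mcg/mL.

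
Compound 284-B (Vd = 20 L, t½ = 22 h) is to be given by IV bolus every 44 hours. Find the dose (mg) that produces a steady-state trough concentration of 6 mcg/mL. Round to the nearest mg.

τ/t½ = 44/22 ≈ 2, so f = (1/2)^(44/22) ≈ 0.250000.
Cmin,ss = (D/Vd)·f/(1−f), so D = Cmin,ss·Vd·(1−f)/f.
D = 6 × 20 × (1−f)/f ≈ 6 × 20 × 3.00000 ≈ 360.00 mg.

360 mg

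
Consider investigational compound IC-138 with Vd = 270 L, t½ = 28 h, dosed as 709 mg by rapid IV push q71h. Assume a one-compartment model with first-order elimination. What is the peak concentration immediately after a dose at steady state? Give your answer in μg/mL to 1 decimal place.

k = ln2/t½ = ln2/28 ≈ 0.024755 h⁻¹; fraction remaining f = e^(−kτ) = e^(−0.024755×71) ≈ 0.1725.
At steady state, accumulation factor R = 1/(1 − e^(−kτ)) ≈ 1.2085.
Single-dose peak C₀ = D/Vd = 709/270 ≈ 2.626 μg/mL.
Steady-state peak Cmax,ss = C₀·R ≈ 2.626 × 1.2085 ≈ 3.174 μg/mL.

3.2 μg/mL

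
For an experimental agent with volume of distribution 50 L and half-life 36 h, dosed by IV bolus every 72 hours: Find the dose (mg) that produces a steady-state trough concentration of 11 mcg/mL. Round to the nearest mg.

τ/t½ = 72/36 ≈ 2, so f = (1/2)^(72/36) ≈ 0.250000.
Cmin,ss = (D/Vd)·f/(1−f), so D = Cmin,ss·Vd·(1−f)/f.
D = 11 × 50 × (1−f)/f ≈ 11 × 50 × 3.00000 ≈ 1650.00 mg.

1650 mg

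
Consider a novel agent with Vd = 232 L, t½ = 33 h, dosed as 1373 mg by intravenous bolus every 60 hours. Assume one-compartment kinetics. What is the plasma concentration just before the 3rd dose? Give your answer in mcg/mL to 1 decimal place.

2.2 mcg/mL

f = (1/2)^(τ/t½) = (1/2)^(60/33) ≈ 0.2836.
C₀ = D/Vd = 1373/232 ≈ 5.918 mcg/mL.
Before the 3rd dose, 2 doses have been given. Superposition: Cmin = C₀·(f + f²).
≈ 5.918 × (0.2836 + 0.0804) ≈ 5.918 × 0.3640 ≈ 2.154 mcg/mL.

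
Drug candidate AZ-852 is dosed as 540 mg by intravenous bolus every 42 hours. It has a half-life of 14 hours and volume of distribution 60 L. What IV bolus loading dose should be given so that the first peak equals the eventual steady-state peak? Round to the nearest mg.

617 mg

f = (1/2)^(42/14) ≈ 0.125000; accumulation ratio R = 1/(1−f) ≈ 1.14286.
Loading dose to hit Cmax,ss on first dose: D_load = D_maint·R ≈ 540 × 1.14286 ≈ 617.14 mg.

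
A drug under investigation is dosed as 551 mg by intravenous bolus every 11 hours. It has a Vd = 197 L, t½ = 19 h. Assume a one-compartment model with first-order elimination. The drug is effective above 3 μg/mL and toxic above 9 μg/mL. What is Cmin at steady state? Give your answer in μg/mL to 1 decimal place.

5.7 μg/mL

τ/t½ = 11/19 ≈ 0.57895, so fraction remaining f = (1/2)^(11/19) ≈ 0.6695.
Accumulation ratio R = 1/(1 − f) ≈ 1/0.3305 ≈ 3.0257.
Single-dose peak C₀ = D/Vd = 551/197 ≈ 2.797 μg/mL.
Steady-state peak Cmax,ss = C₀·R ≈ 2.797 × 3.0257 ≈ 8.463 μg/mL.
One interval later, Cmin,ss = Cmax,ss·e^(−kτ) ≈ 8.463 × 0.6695 ≈ 5.666 μg/mL.
Trough 5.7 μg/mL vs MEC 3 μg/mL: adequate.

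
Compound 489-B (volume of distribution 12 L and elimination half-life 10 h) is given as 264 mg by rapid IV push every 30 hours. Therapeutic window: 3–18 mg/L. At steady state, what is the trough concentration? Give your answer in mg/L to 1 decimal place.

3.1 mg/L

The dosing interval is 3 half-lives, so f = 2^(−3) = 0.125.
Accumulation ratio R = 1/(1 − f) = 1/0.875 = 8/7.
Single-dose peak C₀ = D/Vd = 264/12 = 22 mg/L.
Steady-state peak Cmax,ss = C₀·R = 22 × 8/7 ≈ 25.143 mg/L.
Steady-state trough Cmin,ss = Cmax,ss·f ≈ 25.143 × 0.125 ≈ 3.143 mg/L.
Trough 3.1 mg/L vs MEC 3 mg/L: adequate.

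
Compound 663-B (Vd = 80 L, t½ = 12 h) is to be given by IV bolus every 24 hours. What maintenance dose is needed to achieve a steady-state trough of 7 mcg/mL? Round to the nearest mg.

1680 mg

τ/t½ = 24/12 ≈ 2, so f = (1/2)^(24/12) ≈ 0.250000.
Cmin,ss = (D/Vd)·f/(1−f), so D = Cmin,ss·Vd·(1−f)/f.
D = 7 × 80 × (1−f)/f ≈ 7 × 80 × 3.00000 ≈ 1680.00 mg.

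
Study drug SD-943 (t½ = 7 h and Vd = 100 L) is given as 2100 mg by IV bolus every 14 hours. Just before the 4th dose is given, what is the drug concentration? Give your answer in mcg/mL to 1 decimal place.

f = (1/2)^(τ/t½) = (1/2)^(14/7) ≈ 0.2500.
C₀ = D/Vd = 2100/100 ≈ 21.000 mcg/mL.
Before the 4th dose, 3 doses have been given. Superposition: Cmin = C₀·(f + f² + … + f^3).
≈ 21.000 × (0.2500 + 0.0625 + 0.0156) ≈ 21.000 × 0.3281 ≈ 6.890 mcg/mL.

6.9 mcg/mL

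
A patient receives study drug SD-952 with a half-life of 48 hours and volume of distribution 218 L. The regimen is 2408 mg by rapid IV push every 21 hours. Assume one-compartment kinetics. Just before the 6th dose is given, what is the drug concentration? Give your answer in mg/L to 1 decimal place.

24.3 mg/L

f = (1/2)^(τ/t½) = (1/2)^(21/48) ≈ 0.7384.
C₀ = D/Vd = 2408/218 ≈ 11.046 mg/L.
Before the 6th dose, 5 doses have been given. Superposition: Cmin = C₀·(f + f² + … + f^5).
≈ 11.046 × (0.7384 + 0.5452 + 0.4026 + 0.2973 + 0.2195) ≈ 11.046 × 2.2030 ≈ 24.334 mg/L.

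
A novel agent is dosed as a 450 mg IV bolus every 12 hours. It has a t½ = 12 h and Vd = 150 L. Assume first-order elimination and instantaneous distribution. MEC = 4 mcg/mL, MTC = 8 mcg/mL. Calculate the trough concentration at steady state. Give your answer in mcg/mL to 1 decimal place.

3.0 mcg/mL

The dosing interval is 1 half-life, so f = 2^(−1) = 0.5.
At steady state, R = 1/(1 − 0.5) = 2/1.
Single-dose peak C₀ = D/Vd = 450/150 = 3 mcg/mL.
Steady-state peak Cmax,ss = C₀·R = 3 × 2/1 ≈ 6.000 mcg/mL.
Steady-state trough Cmin,ss = Cmax,ss·f ≈ 6.000 × 0.5 ≈ 3.000 mcg/mL.
Trough 3.0 mcg/mL vs MEC 4 mcg/mL: subtherapeutic.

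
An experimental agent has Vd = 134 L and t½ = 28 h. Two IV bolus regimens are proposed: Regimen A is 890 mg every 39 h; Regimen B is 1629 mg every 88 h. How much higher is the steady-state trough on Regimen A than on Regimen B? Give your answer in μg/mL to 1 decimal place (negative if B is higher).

2.5 μg/mL

Regimen A: f = (1/2)^(39/28) ≈ 0.3808; Cmin,ss = (890/134)·f/(1−f) ≈ 4.085 μg/mL.
Regimen B: f = (1/2)^(88/28) ≈ 0.1132; Cmin,ss = (1629/134)·f/(1−f) ≈ 1.552 μg/mL.
Difference ≈ 4.085 − 1.552 ≈ 2.533 μg/mL.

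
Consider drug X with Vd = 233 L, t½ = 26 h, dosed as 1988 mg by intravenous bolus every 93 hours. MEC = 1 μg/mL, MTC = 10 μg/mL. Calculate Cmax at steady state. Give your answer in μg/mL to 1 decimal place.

9.3 μg/mL

k = ln2/t½ = ln2/26 ≈ 0.026660 h⁻¹; fraction remaining f = e^(−kτ) = e^(−0.026660×93) ≈ 0.0838.
Accumulation ratio R = 1/(1 − f) ≈ 1/0.9162 ≈ 1.0915.
Single-dose peak C₀ = D/Vd = 1988/233 ≈ 8.532 μg/mL.
Steady-state peak Cmax,ss = C₀·R ≈ 8.532 × 1.0915 ≈ 9.313 μg/mL.
Peak 9.3 μg/mL vs MTC 10 μg/mL: below toxic threshold.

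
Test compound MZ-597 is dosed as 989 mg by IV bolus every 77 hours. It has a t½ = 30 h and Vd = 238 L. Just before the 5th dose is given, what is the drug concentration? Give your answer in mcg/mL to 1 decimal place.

f = (1/2)^(τ/t½) = (1/2)^(77/30) ≈ 0.1688.
C₀ = D/Vd = 989/238 ≈ 4.155 mcg/mL.
Before the 5th dose, 4 doses have been given. Superposition: Cmin = C₀·(f + f² + … + f^4).
≈ 4.155 × (0.1688 + 0.0285 + 0.0048 + 0.0008) ≈ 4.155 × 0.2029 ≈ 0.843 mcg/mL.

0.8 mcg/mL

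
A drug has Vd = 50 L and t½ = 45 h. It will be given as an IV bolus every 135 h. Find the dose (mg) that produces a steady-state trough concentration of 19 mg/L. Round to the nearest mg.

6650 mg

τ/t½ = 135/45 ≈ 3, so f = (1/2)^(135/45) ≈ 0.125000.
Cmin,ss = (D/Vd)·f/(1−f), so D = Cmin,ss·Vd·(1−f)/f.
D = 19 × 50 × (1−f)/f ≈ 19 × 50 × 7.00000 ≈ 6650.00 mg.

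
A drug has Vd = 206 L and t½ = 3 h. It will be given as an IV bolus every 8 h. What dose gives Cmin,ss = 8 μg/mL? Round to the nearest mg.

τ/t½ = 8/3 ≈ 2.6667, so f = (1/2)^(8/3) ≈ 0.157490.
Cmin,ss = (D/Vd)·f/(1−f), so D = Cmin,ss·Vd·(1−f)/f.
D = 8 × 206 × (1−f)/f ≈ 8 × 206 × 5.34961 ≈ 8816.16 mg.

8816 mg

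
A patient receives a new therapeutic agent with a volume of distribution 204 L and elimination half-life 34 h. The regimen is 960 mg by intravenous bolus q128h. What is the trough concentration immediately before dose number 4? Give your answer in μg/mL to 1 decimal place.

f = (1/2)^(τ/t½) = (1/2)^(128/34) ≈ 0.0736.
C₀ = D/Vd = 960/204 ≈ 4.706 μg/mL.
Before the 4th dose, 3 doses have been given. Superposition: Cmin = C₀·(f + f² + … + f^3).
≈ 4.706 × (0.0736 + 0.0054 + 0.0004) ≈ 4.706 × 0.0794 ≈ 0.374 μg/mL.

0.4 μg/mL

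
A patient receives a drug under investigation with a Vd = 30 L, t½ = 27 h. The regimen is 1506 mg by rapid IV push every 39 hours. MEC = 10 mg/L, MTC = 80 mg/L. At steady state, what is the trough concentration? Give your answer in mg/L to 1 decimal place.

τ/t½ = 39/27 ≈ 1.4444, so fraction remaining f = (1/2)^(39/27) ≈ 0.3674.
Each bolus raises the concentration by D/Vd = 1506/30 ≈ 50.200 mg/L.
Steady-state trough Cmin,ss = C₀·f/(1−f) ≈ 50.200 × 0.3674/0.6326 ≈ 29.155 mg/L.
Trough 29.2 mg/L vs MEC 10 mg/L: adequate.

29.2 mg/L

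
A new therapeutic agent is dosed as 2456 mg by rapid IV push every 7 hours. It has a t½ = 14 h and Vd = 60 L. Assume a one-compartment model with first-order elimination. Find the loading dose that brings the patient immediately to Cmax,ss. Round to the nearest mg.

f = (1/2)^(7/14) ≈ 0.707107; accumulation ratio R = 1/(1−f) ≈ 3.41422.
Loading dose to hit Cmax,ss on first dose: D_load = D_maint·R ≈ 2456 × 3.41422 ≈ 8385.32 mg.

8385 mg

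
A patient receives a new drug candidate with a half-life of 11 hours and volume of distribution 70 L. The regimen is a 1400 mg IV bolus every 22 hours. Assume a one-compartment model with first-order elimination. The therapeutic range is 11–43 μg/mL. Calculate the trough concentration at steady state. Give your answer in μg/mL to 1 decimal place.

6.7 μg/mL

τ = 22 h = 2 half-lives, so f = (1/2)^2 = 0.25.
At steady state, R = 1/(1 − 0.25) = 4/3.
Single-dose peak C₀ = D/Vd = 1400/70 = 20 μg/mL.
Steady-state peak Cmax,ss = C₀·R = 20 × 4/3 ≈ 26.667 μg/mL.
Steady-state trough Cmin,ss = Cmax,ss·f ≈ 26.667 × 0.25 ≈ 6.667 μg/mL.
Trough 6.7 μg/mL vs MEC 11 μg/mL: subtherapeutic.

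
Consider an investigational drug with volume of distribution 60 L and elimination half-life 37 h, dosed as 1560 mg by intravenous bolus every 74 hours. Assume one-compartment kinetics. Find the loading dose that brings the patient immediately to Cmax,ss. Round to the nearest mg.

f = (1/2)^(74/37) ≈ 0.250000; accumulation ratio R = 1/(1−f) ≈ 1.33333.
Loading dose to hit Cmax,ss on first dose: D_load = D_maint·R ≈ 1560 × 1.33333 ≈ 2079.99 mg.

2080 mg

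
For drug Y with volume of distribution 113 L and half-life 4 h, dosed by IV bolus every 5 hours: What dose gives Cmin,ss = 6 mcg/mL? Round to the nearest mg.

935 mg

τ/t½ = 5/4 ≈ 1.25, so f = (1/2)^(5/4) ≈ 0.420448.
Cmin,ss = (D/Vd)·f/(1−f), so D = Cmin,ss·Vd·(1−f)/f.
D = 6 × 113 × (1−f)/f ≈ 6 × 113 × 1.37842 ≈ 934.57 mg.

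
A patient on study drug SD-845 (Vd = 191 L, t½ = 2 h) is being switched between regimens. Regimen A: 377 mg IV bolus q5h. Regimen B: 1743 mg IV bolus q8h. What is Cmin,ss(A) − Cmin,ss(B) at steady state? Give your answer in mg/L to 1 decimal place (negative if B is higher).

-0.2 mg/L

Regimen A: f = (1/2)^(5/2) ≈ 0.1768; Cmin,ss = (377/191)·f/(1−f) ≈ 0.424 mg/L.
Regimen B: f = (1/2)^(8/2) ≈ 0.0625; Cmin,ss = (1743/191)·f/(1−f) ≈ 0.608 mg/L.
Difference ≈ 0.424 − 0.608 ≈ -0.184 mg/L.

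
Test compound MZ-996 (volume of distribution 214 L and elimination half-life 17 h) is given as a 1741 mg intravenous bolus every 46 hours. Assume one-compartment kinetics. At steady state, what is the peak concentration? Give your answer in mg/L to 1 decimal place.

9.6 mg/L

τ/t½ = 46/17 ≈ 2.7059, so fraction remaining f = (1/2)^(46/17) ≈ 0.1533.
At steady state, accumulation factor R = 1/(1 − e^(−kτ)) ≈ 1.1811.
Each bolus raises the concentration by D/Vd = 1741/214 ≈ 8.136 mg/L.
Steady-state peak Cmax,ss = C₀·R ≈ 8.136 × 1.1811 ≈ 9.609 mg/L.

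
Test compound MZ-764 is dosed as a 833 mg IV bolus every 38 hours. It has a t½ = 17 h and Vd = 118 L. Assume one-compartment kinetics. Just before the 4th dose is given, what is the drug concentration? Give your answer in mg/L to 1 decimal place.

f = (1/2)^(τ/t½) = (1/2)^(38/17) ≈ 0.2124.
C₀ = D/Vd = 833/118 ≈ 7.059 mg/L.
Before the 4th dose, 3 doses have been given. Superposition: Cmin = C₀·(f + f² + … + f^3).
≈ 7.059 × (0.2124 + 0.0451 + 0.0096) ≈ 7.059 × 0.2671 ≈ 1.885 mg/L.

1.9 mg/L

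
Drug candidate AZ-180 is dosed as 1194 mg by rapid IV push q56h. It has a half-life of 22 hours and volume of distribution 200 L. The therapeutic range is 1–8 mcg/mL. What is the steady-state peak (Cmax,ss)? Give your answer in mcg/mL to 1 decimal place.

7.2 mcg/mL

k = ln2/t½ = ln2/22 ≈ 0.031507 h⁻¹; fraction remaining f = e^(−kτ) = e^(−0.031507×56) ≈ 0.1713.
Accumulation ratio R = 1/(1 − f) ≈ 1/0.8287 ≈ 1.2067.
Single-dose peak C₀ = D/Vd = 1194/200 ≈ 5.970 mcg/mL.
Cmax,ss = C₀/(1 − f) ≈ 5.970/0.8287 ≈ 7.204 mcg/mL.
Peak 7.2 mcg/mL vs MTC 8 mcg/mL: below toxic threshold.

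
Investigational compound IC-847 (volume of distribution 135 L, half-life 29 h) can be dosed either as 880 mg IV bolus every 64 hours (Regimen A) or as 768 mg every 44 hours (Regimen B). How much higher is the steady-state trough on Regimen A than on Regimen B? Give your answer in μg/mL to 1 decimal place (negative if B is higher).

Regimen A: f = (1/2)^(64/29) ≈ 0.2166; Cmin,ss = (880/135)·f/(1−f) ≈ 1.802 μg/mL.
Regimen B: f = (1/2)^(44/29) ≈ 0.3494; Cmin,ss = (768/135)·f/(1−f) ≈ 3.055 μg/mL.
Difference ≈ 1.802 − 3.055 ≈ -1.253 μg/mL.

-1.3 μg/mL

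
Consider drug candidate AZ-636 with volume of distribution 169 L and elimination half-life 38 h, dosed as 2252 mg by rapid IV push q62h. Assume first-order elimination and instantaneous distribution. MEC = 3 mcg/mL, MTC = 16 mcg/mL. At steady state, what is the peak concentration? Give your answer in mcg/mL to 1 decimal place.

19.7 mcg/mL

τ/t½ = 62/38 ≈ 1.6316, so fraction remaining f = (1/2)^(62/38) ≈ 0.3227.
Accumulation ratio R = 1/(1 − f) ≈ 1/0.6773 ≈ 1.4765.
Each bolus raises the concentration by D/Vd = 2252/169 ≈ 13.325 mcg/mL.
Cmax,ss = C₀/(1 − f) ≈ 13.325/0.6773 ≈ 19.674 mcg/mL.
Peak 19.7 mcg/mL vs MTC 16 mcg/mL: exceeds toxic threshold.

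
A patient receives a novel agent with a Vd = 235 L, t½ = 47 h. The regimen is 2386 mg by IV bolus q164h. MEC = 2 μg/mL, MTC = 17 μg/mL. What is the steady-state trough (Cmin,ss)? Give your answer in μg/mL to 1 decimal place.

τ/t½ = 164/47 ≈ 3.4894, so fraction remaining f = (1/2)^(164/47) ≈ 0.0890.
Each bolus raises the concentration by D/Vd = 2386/235 ≈ 10.153 μg/mL.
Steady-state trough Cmin,ss = C₀·f/(1−f) ≈ 10.153 × 0.0890/0.9110 ≈ 0.992 μg/mL.
Trough 1.0 μg/mL vs MEC 2 μg/mL: subtherapeutic.

1.0 μg/mL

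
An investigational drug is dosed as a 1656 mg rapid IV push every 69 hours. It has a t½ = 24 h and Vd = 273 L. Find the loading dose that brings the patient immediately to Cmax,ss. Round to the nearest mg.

f = (1/2)^(69/24) ≈ 0.136313; accumulation ratio R = 1/(1−f) ≈ 1.15783.
Loading dose to hit Cmax,ss on first dose: D_load = D_maint·R ≈ 1656 × 1.15783 ≈ 1917.37 mg.

1917 mg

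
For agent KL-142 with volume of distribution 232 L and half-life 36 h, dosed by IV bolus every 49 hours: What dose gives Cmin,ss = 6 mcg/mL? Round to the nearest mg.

2184 mg

τ/t½ = 49/36 ≈ 1.3611, so f = (1/2)^(49/36) ≈ 0.389282.
Cmin,ss = (D/Vd)·f/(1−f), so D = Cmin,ss·Vd·(1−f)/f.
D = 6 × 232 × (1−f)/f ≈ 6 × 232 × 1.56883 ≈ 2183.81 mg.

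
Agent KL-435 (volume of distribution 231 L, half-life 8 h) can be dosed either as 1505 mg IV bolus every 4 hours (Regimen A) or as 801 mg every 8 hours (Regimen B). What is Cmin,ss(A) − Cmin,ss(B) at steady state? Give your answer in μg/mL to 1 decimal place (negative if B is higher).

Regimen A: f = (1/2)^(4/8) ≈ 0.7071; Cmin,ss = (1505/231)·f/(1−f) ≈ 15.728 μg/mL.
Regimen B: f = (1/2)^(8/8) ≈ 0.5000; Cmin,ss = (801/231)·f/(1−f) ≈ 3.468 μg/mL.
Difference ≈ 15.728 − 3.468 ≈ 12.260 μg/mL.

12.3 μg/mL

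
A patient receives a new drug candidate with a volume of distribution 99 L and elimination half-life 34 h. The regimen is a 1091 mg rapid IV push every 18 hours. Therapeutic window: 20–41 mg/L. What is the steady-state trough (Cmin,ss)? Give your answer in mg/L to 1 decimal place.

k = ln2/t½ = ln2/34 ≈ 0.020387 h⁻¹; fraction remaining f = e^(−kτ) = e^(−0.020387×18) ≈ 0.6928.
Accumulation ratio R = 1/(1 − f) ≈ 1/0.3072 ≈ 3.2552.
Single-dose peak C₀ = D/Vd = 1091/99 ≈ 11.020 mg/L.
Steady-state peak Cmax,ss = C₀·R ≈ 11.020 × 3.2552 ≈ 35.872 mg/L.
One interval later, Cmin,ss = Cmax,ss·e^(−kτ) ≈ 35.872 × 0.6928 ≈ 24.852 mg/L.
Trough 24.9 mg/L vs MEC 20 mg/L: adequate.

24.9 mg/L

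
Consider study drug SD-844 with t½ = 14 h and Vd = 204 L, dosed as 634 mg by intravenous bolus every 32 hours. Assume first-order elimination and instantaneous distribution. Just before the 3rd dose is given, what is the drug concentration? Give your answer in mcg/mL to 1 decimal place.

f = (1/2)^(τ/t½) = (1/2)^(32/14) ≈ 0.2051.
C₀ = D/Vd = 634/204 ≈ 3.108 mcg/mL.
Before the 3rd dose, 2 doses have been given. Superposition: Cmin = C₀·(f + f²).
≈ 3.108 × (0.2051 + 0.0421) ≈ 3.108 × 0.2472 ≈ 0.768 mcg/mL.

0.8 mcg/mL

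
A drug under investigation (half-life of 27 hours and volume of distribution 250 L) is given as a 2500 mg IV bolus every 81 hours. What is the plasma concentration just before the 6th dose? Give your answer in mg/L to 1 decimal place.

1.4 mg/L

f = (1/2)^(τ/t½) = (1/2)^(81/27) ≈ 0.1250.
C₀ = D/Vd = 2500/250 ≈ 10.000 mg/L.
Before the 6th dose, 5 doses have been given. Superposition: Cmin = C₀·(f + f² + … + f^5).
≈ 10.000 × (0.1250 + 0.0156 + 0.0020 + 0.0002 + 0.0000) ≈ 10.000 × 0.1428 ≈ 1.428 mg/L.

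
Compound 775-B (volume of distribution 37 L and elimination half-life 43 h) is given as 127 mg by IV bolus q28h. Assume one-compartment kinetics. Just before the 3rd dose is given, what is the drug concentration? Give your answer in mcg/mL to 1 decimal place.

3.6 mcg/mL

f = (1/2)^(τ/t½) = (1/2)^(28/43) ≈ 0.6368.
C₀ = D/Vd = 127/37 ≈ 3.432 mcg/mL.
Before the 3rd dose, 2 doses have been given. Superposition: Cmin = C₀·(f + f²).
≈ 3.432 × (0.6368 + 0.4055) ≈ 3.432 × 1.0423 ≈ 3.577 mcg/mL.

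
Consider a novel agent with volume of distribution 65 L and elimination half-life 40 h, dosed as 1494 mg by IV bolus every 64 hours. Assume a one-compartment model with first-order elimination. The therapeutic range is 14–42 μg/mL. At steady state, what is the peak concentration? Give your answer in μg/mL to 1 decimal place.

34.3 μg/mL

k = ln2/t½ = ln2/40 ≈ 0.017329 h⁻¹; fraction remaining f = e^(−kτ) = e^(−0.017329×64) ≈ 0.3299.
At steady state, accumulation factor R = 1/(1 − e^(−kτ)) ≈ 1.4923.
Each bolus raises the concentration by D/Vd = 1494/65 ≈ 22.985 μg/mL.
Steady-state peak Cmax,ss = C₀·R ≈ 22.985 × 1.4923 ≈ 34.301 μg/mL.
Peak 34.3 μg/mL vs MTC 42 μg/mL: below toxic threshold.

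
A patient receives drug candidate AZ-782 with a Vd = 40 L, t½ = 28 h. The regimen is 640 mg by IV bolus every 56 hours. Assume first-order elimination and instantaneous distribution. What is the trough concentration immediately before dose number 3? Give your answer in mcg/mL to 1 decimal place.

5.0 mcg/mL

f = (1/2)^(τ/t½) = (1/2)^(56/28) ≈ 0.2500.
C₀ = D/Vd = 640/40 ≈ 16.000 mcg/mL.
Before the 3rd dose, 2 doses have been given. Superposition: Cmin = C₀·(f + f²).
≈ 16.000 × (0.2500 + 0.0625) ≈ 16.000 × 0.3125 ≈ 5.000 mcg/mL.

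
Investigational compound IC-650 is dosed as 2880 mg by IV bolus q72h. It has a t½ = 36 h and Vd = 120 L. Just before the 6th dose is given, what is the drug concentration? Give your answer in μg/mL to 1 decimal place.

f = (1/2)^(τ/t½) = (1/2)^(72/36) ≈ 0.2500.
C₀ = D/Vd = 2880/120 ≈ 24.000 μg/mL.
Before the 6th dose, 5 doses have been given. Superposition: Cmin = C₀·(f + f² + … + f^5).
≈ 24.000 × (0.2500 + 0.0625 + 0.0156 + 0.0039 + 0.0010) ≈ 24.000 × 0.3330 ≈ 7.992 μg/mL.

8.0 μg/mL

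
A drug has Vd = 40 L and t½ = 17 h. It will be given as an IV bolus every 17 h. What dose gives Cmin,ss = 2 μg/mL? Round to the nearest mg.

τ/t½ = 17/17 ≈ 1, so f = (1/2)^(17/17) ≈ 0.500000.
Cmin,ss = (D/Vd)·f/(1−f), so D = Cmin,ss·Vd·(1−f)/f.
D = 2 × 40 × (1−f)/f ≈ 2 × 40 × 1.00000 ≈ 80.00 mg.

80 mg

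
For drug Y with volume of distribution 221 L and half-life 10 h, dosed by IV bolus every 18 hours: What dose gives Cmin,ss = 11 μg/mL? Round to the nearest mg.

τ/t½ = 18/10 ≈ 1.8, so f = (1/2)^(18/10) ≈ 0.287175.
Cmin,ss = (D/Vd)·f/(1−f), so D = Cmin,ss·Vd·(1−f)/f.
D = 11 × 221 × (1−f)/f ≈ 11 × 221 × 2.48220 ≈ 6034.23 mg.

6034 mg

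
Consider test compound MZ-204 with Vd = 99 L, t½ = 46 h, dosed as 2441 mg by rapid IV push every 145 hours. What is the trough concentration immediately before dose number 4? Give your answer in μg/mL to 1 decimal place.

3.1 μg/mL

f = (1/2)^(τ/t½) = (1/2)^(145/46) ≈ 0.1125.
C₀ = D/Vd = 2441/99 ≈ 24.657 μg/mL.
Before the 4th dose, 3 doses have been given. Superposition: Cmin = C₀·(f + f² + … + f^3).
≈ 24.657 × (0.1125 + 0.0127 + 0.0014) ≈ 24.657 × 0.1266 ≈ 3.122 μg/mL.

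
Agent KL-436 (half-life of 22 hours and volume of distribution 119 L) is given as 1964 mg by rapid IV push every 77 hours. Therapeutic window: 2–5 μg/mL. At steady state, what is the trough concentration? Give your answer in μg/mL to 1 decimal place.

1.6 μg/mL

τ/t½ = 77/22 ≈ 3.5, so fraction remaining f = (1/2)^(77/22) ≈ 0.0884.
At steady state, accumulation factor R = 1/(1 − e^(−kτ)) ≈ 1.0970.
Each bolus raises the concentration by D/Vd = 1964/119 ≈ 16.504 μg/mL.
Steady-state peak Cmax,ss = C₀·R ≈ 16.504 × 1.0970 ≈ 18.105 μg/mL.
One interval later, Cmin,ss = Cmax,ss·e^(−kτ) ≈ 18.105 × 0.0884 ≈ 1.600 μg/mL.
Trough 1.6 μg/mL vs MEC 2 μg/mL: subtherapeutic.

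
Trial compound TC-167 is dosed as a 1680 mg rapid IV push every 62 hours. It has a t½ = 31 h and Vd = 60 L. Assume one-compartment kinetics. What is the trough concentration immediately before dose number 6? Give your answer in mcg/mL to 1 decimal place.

f = (1/2)^(τ/t½) = (1/2)^(62/31) ≈ 0.2500.
C₀ = D/Vd = 1680/60 ≈ 28.000 mcg/mL.
Before the 6th dose, 5 doses have been given. Superposition: Cmin = C₀·(f + f² + … + f^5).
≈ 28.000 × (0.2500 + 0.0625 + 0.0156 + 0.0039 + 0.0010) ≈ 28.000 × 0.3330 ≈ 9.324 mcg/mL.

9.3 mcg/mL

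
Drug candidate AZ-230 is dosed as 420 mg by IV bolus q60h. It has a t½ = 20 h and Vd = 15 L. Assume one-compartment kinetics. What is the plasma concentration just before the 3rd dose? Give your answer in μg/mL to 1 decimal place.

3.9 μg/mL

f = (1/2)^(τ/t½) = (1/2)^(60/20) ≈ 0.1250.
C₀ = D/Vd = 420/15 ≈ 28.000 μg/mL.
Before the 3rd dose, 2 doses have been given. Superposition: Cmin = C₀·(f + f²).
≈ 28.000 × (0.1250 + 0.0156) ≈ 28.000 × 0.1406 ≈ 3.937 μg/mL.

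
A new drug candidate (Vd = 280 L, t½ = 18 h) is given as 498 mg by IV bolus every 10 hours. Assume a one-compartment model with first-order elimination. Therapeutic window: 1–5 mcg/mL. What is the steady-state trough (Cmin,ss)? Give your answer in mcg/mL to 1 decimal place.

Over one 10-h interval, 10/18 ≈ 0.55556 half-lives elapse, leaving f ≈ 0.6804 of each dose.
At steady state, accumulation factor R = 1/(1 − e^(−kτ)) ≈ 3.1289.
Each bolus raises the concentration by D/Vd = 498/280 ≈ 1.779 mcg/mL.
Cmax,ss = C₀/(1 − f) ≈ 1.779/0.3196 ≈ 5.566 mcg/mL.
One interval later, Cmin,ss = Cmax,ss·e^(−kτ) ≈ 5.566 × 0.6804 ≈ 3.787 mcg/mL.
Trough 3.8 mcg/mL vs MEC 1 mcg/mL: adequate.

3.8 mcg/mL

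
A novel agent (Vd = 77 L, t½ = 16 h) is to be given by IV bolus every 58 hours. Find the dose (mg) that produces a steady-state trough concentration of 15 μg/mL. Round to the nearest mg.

τ/t½ = 58/16 ≈ 3.625, so f = (1/2)^(58/16) ≈ 0.081052.
Cmin,ss = (D/Vd)·f/(1−f), so D = Cmin,ss·Vd·(1−f)/f.
D = 15 × 77 × (1−f)/f ≈ 15 × 77 × 11.33776 ≈ 13095.11 mg.

13095 mg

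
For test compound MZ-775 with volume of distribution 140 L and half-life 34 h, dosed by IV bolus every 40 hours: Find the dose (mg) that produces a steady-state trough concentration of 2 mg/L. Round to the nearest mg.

τ/t½ = 40/34 ≈ 1.1765, so f = (1/2)^(40/34) ≈ 0.442433.
Cmin,ss = (D/Vd)·f/(1−f), so D = Cmin,ss·Vd·(1−f)/f.
D = 2 × 140 × (1−f)/f ≈ 2 × 140 × 1.26023 ≈ 352.86 mg.

353 mg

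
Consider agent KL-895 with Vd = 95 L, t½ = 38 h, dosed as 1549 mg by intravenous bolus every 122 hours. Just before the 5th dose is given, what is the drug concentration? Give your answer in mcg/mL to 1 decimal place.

f = (1/2)^(τ/t½) = (1/2)^(122/38) ≈ 0.1080.
C₀ = D/Vd = 1549/95 ≈ 16.305 mcg/mL.
Before the 5th dose, 4 doses have been given. Superposition: Cmin = C₀·(f + f² + … + f^4).
≈ 16.305 × (0.1080 + 0.0117 + 0.0013 + 0.0001) ≈ 16.305 × 0.1211 ≈ 1.975 mcg/mL.

2.0 mcg/mL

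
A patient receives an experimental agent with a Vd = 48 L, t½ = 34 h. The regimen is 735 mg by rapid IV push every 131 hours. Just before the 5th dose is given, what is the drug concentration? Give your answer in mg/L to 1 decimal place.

1.1 mg/L

f = (1/2)^(τ/t½) = (1/2)^(131/34) ≈ 0.0692.
C₀ = D/Vd = 735/48 ≈ 15.312 mg/L.
Before the 5th dose, 4 doses have been given. Superposition: Cmin = C₀·(f + f² + … + f^4).
≈ 15.312 × (0.0692 + 0.0048 + 0.0003 + 0.0000) ≈ 15.312 × 0.0743 ≈ 1.138 mg/L.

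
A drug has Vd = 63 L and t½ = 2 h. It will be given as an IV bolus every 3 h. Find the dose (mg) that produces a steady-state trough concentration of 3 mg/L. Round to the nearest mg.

τ/t½ = 3/2 ≈ 1.5, so f = (1/2)^(3/2) ≈ 0.353553.
Cmin,ss = (D/Vd)·f/(1−f), so D = Cmin,ss·Vd·(1−f)/f.
D = 3 × 63 × (1−f)/f ≈ 3 × 63 × 1.82843 ≈ 345.57 mg.

346 mg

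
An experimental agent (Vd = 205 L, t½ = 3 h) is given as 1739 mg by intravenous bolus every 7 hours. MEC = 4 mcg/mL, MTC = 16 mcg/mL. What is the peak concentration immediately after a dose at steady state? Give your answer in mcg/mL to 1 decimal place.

k = ln2/t½ = ln2/3 ≈ 0.231049 h⁻¹; fraction remaining f = e^(−kτ) = e^(−0.231049×7) ≈ 0.1984.
Accumulation ratio R = 1/(1 − f) ≈ 1/0.8016 ≈ 1.2475.
Single-dose peak C₀ = D/Vd = 1739/205 ≈ 8.483 mcg/mL.
Steady-state peak Cmax,ss = C₀·R ≈ 8.483 × 1.2475 ≈ 10.583 mcg/mL.
Peak 10.6 mcg/mL vs MTC 16 mcg/mL: below toxic threshold.

10.6 mcg/mL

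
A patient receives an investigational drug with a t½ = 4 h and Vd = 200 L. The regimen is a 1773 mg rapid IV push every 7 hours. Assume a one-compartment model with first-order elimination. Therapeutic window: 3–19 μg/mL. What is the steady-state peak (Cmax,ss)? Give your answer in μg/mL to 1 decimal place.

Over one 7-h interval, 7/4 ≈ 1.75 half-lives elapse, leaving f ≈ 0.2973 of each dose.
At steady state, accumulation factor R = 1/(1 − e^(−kτ)) ≈ 1.4231.
Each bolus raises the concentration by D/Vd = 1773/200 ≈ 8.865 μg/mL.
Steady-state peak Cmax,ss = C₀·R ≈ 8.865 × 1.4231 ≈ 12.616 μg/mL.
Peak 12.6 μg/mL vs MTC 19 μg/mL: below toxic threshold.

12.6 μg/mL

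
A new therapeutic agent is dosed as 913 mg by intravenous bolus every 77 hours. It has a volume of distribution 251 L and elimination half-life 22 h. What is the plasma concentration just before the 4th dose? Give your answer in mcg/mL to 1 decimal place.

f = (1/2)^(τ/t½) = (1/2)^(77/22) ≈ 0.0884.
C₀ = D/Vd = 913/251 ≈ 3.637 mcg/mL.
Before the 4th dose, 3 doses have been given. Superposition: Cmin = C₀·(f + f² + … + f^3).
≈ 3.637 × (0.0884 + 0.0078 + 0.0007) ≈ 3.637 × 0.0969 ≈ 0.352 mcg/mL.

0.4 mcg/mL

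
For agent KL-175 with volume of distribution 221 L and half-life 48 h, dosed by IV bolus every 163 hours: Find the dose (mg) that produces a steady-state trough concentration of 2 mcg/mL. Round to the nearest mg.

τ/t½ = 163/48 ≈ 3.3958, so f = (1/2)^(163/48) ≈ 0.095006.
Cmin,ss = (D/Vd)·f/(1−f), so D = Cmin,ss·Vd·(1−f)/f.
D = 2 × 221 × (1−f)/f ≈ 2 × 221 × 9.52565 ≈ 4210.34 mg.

4210 mg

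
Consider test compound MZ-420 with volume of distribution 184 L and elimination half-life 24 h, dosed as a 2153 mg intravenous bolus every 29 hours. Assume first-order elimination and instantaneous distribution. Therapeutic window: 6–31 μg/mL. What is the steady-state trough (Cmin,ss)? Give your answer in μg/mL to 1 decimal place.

τ/t½ = 29/24 ≈ 1.2083, so fraction remaining f = (1/2)^(29/24) ≈ 0.4328.
Single-dose peak C₀ = D/Vd = 2153/184 ≈ 11.701 μg/mL.
Steady-state trough Cmin,ss = C₀·f/(1−f) ≈ 11.701 × 0.4328/0.5672 ≈ 8.928 μg/mL.
Trough 8.9 μg/mL vs MEC 6 μg/mL: adequate.

8.9 μg/mL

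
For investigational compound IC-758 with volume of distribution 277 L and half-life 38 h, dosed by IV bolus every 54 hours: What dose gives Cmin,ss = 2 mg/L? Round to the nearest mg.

930 mg

τ/t½ = 54/38 ≈ 1.4211, so f = (1/2)^(54/38) ≈ 0.373440.
Cmin,ss = (D/Vd)·f/(1−f), so D = Cmin,ss·Vd·(1−f)/f.
D = 2 × 277 × (1−f)/f ≈ 2 × 277 × 1.67781 ≈ 929.51 mg.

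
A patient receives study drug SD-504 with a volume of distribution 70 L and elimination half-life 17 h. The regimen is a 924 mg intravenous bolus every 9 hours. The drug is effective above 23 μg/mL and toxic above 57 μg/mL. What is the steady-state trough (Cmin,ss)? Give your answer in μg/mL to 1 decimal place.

τ/t½ = 9/17 ≈ 0.52941, so fraction remaining f = (1/2)^(9/17) ≈ 0.6928.
Accumulation ratio R = 1/(1 − f) ≈ 1/0.3072 ≈ 3.2552.
Each bolus raises the concentration by D/Vd = 924/70 ≈ 13.200 μg/mL.
Steady-state peak Cmax,ss = C₀·R ≈ 13.200 × 3.2552 ≈ 42.969 μg/mL.
One interval later, Cmin,ss = Cmax,ss·e^(−kτ) ≈ 42.969 × 0.6928 ≈ 29.769 μg/mL.
Trough 29.8 μg/mL vs MEC 23 μg/mL: adequate.

29.8 μg/mL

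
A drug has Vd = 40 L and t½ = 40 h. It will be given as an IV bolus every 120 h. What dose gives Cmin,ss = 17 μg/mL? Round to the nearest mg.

τ/t½ = 120/40 ≈ 3, so f = (1/2)^(120/40) ≈ 0.125000.
Cmin,ss = (D/Vd)·f/(1−f), so D = Cmin,ss·Vd·(1−f)/f.
D = 17 × 40 × (1−f)/f ≈ 17 × 40 × 7.00000 ≈ 4760.00 mg.

4760 mg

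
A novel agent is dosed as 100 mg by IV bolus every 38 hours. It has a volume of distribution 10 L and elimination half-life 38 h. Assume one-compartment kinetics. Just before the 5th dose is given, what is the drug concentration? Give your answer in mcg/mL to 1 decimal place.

f = (1/2)^(τ/t½) = (1/2)^(38/38) ≈ 0.5000.
C₀ = D/Vd = 100/10 ≈ 10.000 mcg/mL.
Before the 5th dose, 4 doses have been given. Superposition: Cmin = C₀·(f + f² + … + f^4).
≈ 10.000 × (0.5000 + 0.2500 + 0.1250 + 0.0625) ≈ 10.000 × 0.9375 ≈ 9.375 mcg/mL.

9.4 mcg/mL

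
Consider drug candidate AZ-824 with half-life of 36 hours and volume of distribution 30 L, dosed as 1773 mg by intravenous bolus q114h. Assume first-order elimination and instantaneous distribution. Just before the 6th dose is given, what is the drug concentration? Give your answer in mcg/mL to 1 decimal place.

f = (1/2)^(τ/t½) = (1/2)^(114/36) ≈ 0.1114.
C₀ = D/Vd = 1773/30 ≈ 59.100 mcg/mL.
Before the 6th dose, 5 doses have been given. Superposition: Cmin = C₀·(f + f² + … + f^5).
≈ 59.100 × (0.1114 + 0.0124 + 0.0014 + 0.0002 + 0.0000) ≈ 59.100 × 0.1254 ≈ 7.411 mcg/mL.

7.4 mcg/mL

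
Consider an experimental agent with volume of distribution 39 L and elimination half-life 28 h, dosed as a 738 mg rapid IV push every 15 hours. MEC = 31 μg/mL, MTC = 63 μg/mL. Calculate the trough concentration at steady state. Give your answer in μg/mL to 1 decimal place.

k = ln2/t½ = ln2/28 ≈ 0.024755 h⁻¹; fraction remaining f = e^(−kτ) = e^(−0.024755×15) ≈ 0.6898.
Each bolus raises the concentration by D/Vd = 738/39 ≈ 18.923 μg/mL.
Steady-state trough Cmin,ss = C₀·f/(1−f) ≈ 18.923 × 0.6898/0.3102 ≈ 42.080 μg/mL.
Trough 42.1 μg/mL vs MEC 31 μg/mL: adequate.

42.1 μg/mL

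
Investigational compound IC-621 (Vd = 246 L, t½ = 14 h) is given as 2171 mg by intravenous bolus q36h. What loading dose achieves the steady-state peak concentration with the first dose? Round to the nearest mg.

f = (1/2)^(36/14) ≈ 0.168238; accumulation ratio R = 1/(1−f) ≈ 1.20227.
Loading dose to hit Cmax,ss on first dose: D_load = D_maint·R ≈ 2171 × 1.20227 ≈ 2610.13 mg.

2610 mg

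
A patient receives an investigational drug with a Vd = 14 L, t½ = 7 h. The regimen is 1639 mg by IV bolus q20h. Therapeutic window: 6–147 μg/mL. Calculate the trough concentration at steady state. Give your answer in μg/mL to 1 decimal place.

18.7 μg/mL

Over one 20-h interval, 20/7 ≈ 2.8571 half-lives elapse, leaving f ≈ 0.1380 of each dose.
Accumulation ratio R = 1/(1 − f) ≈ 1/0.8620 ≈ 1.1601.
Each bolus raises the concentration by D/Vd = 1639/14 ≈ 117.071 μg/mL.
Steady-state peak Cmax,ss = C₀·R ≈ 117.071 × 1.1601 ≈ 135.814 μg/mL.
Steady-state trough Cmin,ss = Cmax,ss·f ≈ 135.814 × 0.1380 ≈ 18.742 μg/mL.
Trough 18.7 μg/mL vs MEC 6 μg/mL: adequate.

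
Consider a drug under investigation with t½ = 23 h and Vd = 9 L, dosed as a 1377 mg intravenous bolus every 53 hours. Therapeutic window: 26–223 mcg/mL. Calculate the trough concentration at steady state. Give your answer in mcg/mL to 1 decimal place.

38.8 mcg/mL

τ/t½ = 53/23 ≈ 2.3043, so fraction remaining f = (1/2)^(53/23) ≈ 0.2025.
At steady state, accumulation factor R = 1/(1 − e^(−kτ)) ≈ 1.2539.
Single-dose peak C₀ = D/Vd = 1377/9 ≈ 153.000 mcg/mL.
Steady-state peak Cmax,ss = C₀·R ≈ 153.000 × 1.2539 ≈ 191.847 mcg/mL.
Steady-state trough Cmin,ss = Cmax,ss·f ≈ 191.847 × 0.2025 ≈ 38.849 mcg/mL.
Trough 38.8 mcg/mL vs MEC 26 mcg/mL: adequate.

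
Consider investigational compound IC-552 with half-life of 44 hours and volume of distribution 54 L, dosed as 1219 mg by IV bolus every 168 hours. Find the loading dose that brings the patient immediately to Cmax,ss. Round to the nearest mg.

1312 mg

f = (1/2)^(168/44) ≈ 0.070895; accumulation ratio R = 1/(1−f) ≈ 1.07630.
Loading dose to hit Cmax,ss on first dose: D_load = D_maint·R ≈ 1219 × 1.07630 ≈ 1312.01 mg.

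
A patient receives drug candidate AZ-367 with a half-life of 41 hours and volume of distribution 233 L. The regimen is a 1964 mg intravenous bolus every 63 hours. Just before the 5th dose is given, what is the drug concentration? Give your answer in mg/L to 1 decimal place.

f = (1/2)^(τ/t½) = (1/2)^(63/41) ≈ 0.3447.
C₀ = D/Vd = 1964/233 ≈ 8.429 mg/L.
Before the 5th dose, 4 doses have been given. Superposition: Cmin = C₀·(f + f² + … + f^4).
≈ 8.429 × (0.3447 + 0.1188 + 0.0410 + 0.0141) ≈ 8.429 × 0.5186 ≈ 4.371 mg/L.

4.4 mg/L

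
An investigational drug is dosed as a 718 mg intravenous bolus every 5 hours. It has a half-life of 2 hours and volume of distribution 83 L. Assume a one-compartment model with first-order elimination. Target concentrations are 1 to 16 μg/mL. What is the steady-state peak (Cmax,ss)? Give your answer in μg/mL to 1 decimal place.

10.5 μg/mL

k = ln2/t½ = ln2/2 ≈ 0.346574 h⁻¹; fraction remaining f = e^(−kτ) = e^(−0.346574×5) ≈ 0.1768.
At steady state, accumulation factor R = 1/(1 − e^(−kτ)) ≈ 1.2148.
Single-dose peak C₀ = D/Vd = 718/83 ≈ 8.651 μg/mL.
Cmax,ss = C₀/(1 − f) ≈ 8.651/0.8232 ≈ 10.509 μg/mL.
Peak 10.5 μg/mL vs MTC 16 μg/mL: below toxic threshold.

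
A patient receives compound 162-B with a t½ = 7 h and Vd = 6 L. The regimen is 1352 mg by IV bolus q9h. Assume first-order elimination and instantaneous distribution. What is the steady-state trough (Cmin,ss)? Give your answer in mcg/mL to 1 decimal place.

k = ln2/t½ = ln2/7 ≈ 0.099021 h⁻¹; fraction remaining f = e^(−kτ) = e^(−0.099021×9) ≈ 0.4102.
Accumulation ratio R = 1/(1 − f) ≈ 1/0.5898 ≈ 1.6955.
Single-dose peak C₀ = D/Vd = 1352/6 ≈ 225.333 mcg/mL.
Steady-state peak Cmax,ss = C₀·R ≈ 225.333 × 1.6955 ≈ 382.052 mcg/mL.
Steady-state trough Cmin,ss = Cmax,ss·f ≈ 382.052 × 0.4102 ≈ 156.718 mcg/mL.

156.7 mcg/mL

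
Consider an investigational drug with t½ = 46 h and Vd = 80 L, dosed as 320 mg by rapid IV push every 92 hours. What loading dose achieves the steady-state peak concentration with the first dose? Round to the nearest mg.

427 mg

f = (1/2)^(92/46) ≈ 0.250000; accumulation ratio R = 1/(1−f) ≈ 1.33333.
Loading dose to hit Cmax,ss on first dose: D_load = D_maint·R ≈ 320 × 1.33333 ≈ 426.67 mg.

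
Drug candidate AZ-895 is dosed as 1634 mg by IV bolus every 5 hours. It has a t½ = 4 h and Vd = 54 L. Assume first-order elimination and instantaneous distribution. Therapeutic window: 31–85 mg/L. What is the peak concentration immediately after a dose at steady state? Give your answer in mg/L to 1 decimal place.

k = ln2/t½ = ln2/4 ≈ 0.173287 h⁻¹; fraction remaining f = e^(−kτ) = e^(−0.173287×5) ≈ 0.4204.
Accumulation ratio R = 1/(1 − f) ≈ 1/0.5796 ≈ 1.7253.
Each bolus raises the concentration by D/Vd = 1634/54 ≈ 30.259 mg/L.
Steady-state peak Cmax,ss = C₀·R ≈ 30.259 × 1.7253 ≈ 52.206 mg/L.
Peak 52.2 mg/L vs MTC 85 mg/L: below toxic threshold.

52.2 mg/L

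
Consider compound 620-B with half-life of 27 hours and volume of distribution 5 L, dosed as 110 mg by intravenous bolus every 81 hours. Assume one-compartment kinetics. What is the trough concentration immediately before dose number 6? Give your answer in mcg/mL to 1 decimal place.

f = (1/2)^(τ/t½) = (1/2)^(81/27) ≈ 0.1250.
C₀ = D/Vd = 110/5 ≈ 22.000 mcg/mL.
Before the 6th dose, 5 doses have been given. Superposition: Cmin = C₀·(f + f² + … + f^5).
≈ 22.000 × (0.1250 + 0.0156 + 0.0020 + 0.0002 + 0.0000) ≈ 22.000 × 0.1428 ≈ 3.142 mcg/mL.

3.1 mcg/mL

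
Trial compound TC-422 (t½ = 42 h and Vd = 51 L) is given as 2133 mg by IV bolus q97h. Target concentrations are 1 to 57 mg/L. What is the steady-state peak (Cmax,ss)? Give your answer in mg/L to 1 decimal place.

k = ln2/t½ = ln2/42 ≈ 0.016504 h⁻¹; fraction remaining f = e^(−kτ) = e^(−0.016504×97) ≈ 0.2017.
Accumulation ratio R = 1/(1 − f) ≈ 1/0.7983 ≈ 1.2527.
Single-dose peak C₀ = D/Vd = 2133/51 ≈ 41.824 mg/L.
Cmax,ss = C₀/(1 − f) ≈ 41.824/0.7983 ≈ 52.391 mg/L.
Peak 52.4 mg/L vs MTC 57 mg/L: below toxic threshold.

52.4 mg/L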